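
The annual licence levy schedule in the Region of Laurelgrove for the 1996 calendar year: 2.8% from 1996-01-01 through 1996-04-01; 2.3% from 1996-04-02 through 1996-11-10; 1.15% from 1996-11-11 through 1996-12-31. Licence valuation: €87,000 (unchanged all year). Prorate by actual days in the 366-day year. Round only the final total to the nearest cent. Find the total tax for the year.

€1,970.93

1996-01-01 to 1996-04-01: 92 days at 2.8% → €87,000 × 2.8% × 92/366 = €612.3279
1996-04-02 to 1996-11-10: 223 days at 2.3% → €87,000 × 2.3% × 223/366 = €1,219.1885
1996-11-11 to 1996-12-31: 51 days at 1.15% → €87,000 × 1.15% × 51/366 = €139.4139
Total = €1,970.9303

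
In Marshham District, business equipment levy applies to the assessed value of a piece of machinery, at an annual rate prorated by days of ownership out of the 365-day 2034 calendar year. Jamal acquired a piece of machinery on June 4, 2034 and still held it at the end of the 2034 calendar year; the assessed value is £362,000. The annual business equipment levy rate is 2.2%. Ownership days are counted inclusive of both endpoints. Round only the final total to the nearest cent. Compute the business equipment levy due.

Days held (June 4 – December 31, 2034): 211 out of 365
Tax = £362,000 × 2.2% × 211/365 = £4,603.8466

£4,603.85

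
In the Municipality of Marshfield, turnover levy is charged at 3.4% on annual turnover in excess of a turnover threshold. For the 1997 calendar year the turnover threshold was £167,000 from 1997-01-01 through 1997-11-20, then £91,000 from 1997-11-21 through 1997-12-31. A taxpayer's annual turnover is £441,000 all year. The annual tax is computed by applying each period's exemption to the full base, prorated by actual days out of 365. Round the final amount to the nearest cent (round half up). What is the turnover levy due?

1997-01-01 to 1997-11-20: 324 days, exemption £167,000 → (£441,000 − £167,000) × 3.4% × 324/365 = £8,269.5452
1997-11-21 to 1997-12-31: 41 days, exemption £91,000 → (£441,000 − £91,000) × 3.4% × 41/365 = £1,336.7123
Total = £9,606.2575

£9,606.26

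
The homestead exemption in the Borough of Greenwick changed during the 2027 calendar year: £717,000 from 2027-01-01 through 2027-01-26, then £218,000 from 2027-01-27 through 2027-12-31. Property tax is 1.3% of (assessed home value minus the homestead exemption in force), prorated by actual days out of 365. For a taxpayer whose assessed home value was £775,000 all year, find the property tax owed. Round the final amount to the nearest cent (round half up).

£6,778.91

2027-01-01 to 2027-01-26: 26 days, exemption £717,000 → (£775,000 − £717,000) × 1.3% × 26/365 = £53.7096
2027-01-27 to 2027-12-31: 339 days, exemption £218,000 → (£775,000 − £218,000) × 1.3% × 339/365 = £6,725.2027
Total = £6,778.9123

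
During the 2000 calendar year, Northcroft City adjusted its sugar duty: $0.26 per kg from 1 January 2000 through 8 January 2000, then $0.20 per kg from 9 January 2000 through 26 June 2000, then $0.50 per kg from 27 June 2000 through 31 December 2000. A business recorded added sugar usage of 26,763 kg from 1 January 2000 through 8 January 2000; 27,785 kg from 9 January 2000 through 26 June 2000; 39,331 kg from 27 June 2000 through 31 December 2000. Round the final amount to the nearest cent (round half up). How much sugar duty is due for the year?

$32,180.88

1 January – 8 January 2000: 26,763 kg at $0.26/kg → $6,958.38
9 January – 26 June 2000: 27,785 kg at $0.20/kg → $5,557.00
27 June – 31 December 2000: 39,331 kg at $0.50/kg → $19,665.50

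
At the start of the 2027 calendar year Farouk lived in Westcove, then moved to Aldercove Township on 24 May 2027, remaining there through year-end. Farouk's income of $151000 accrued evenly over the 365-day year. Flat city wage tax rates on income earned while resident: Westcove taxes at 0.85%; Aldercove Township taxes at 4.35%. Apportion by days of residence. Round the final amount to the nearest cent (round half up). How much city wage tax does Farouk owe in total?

$4497.94

Westcove, 1 January – 23 May 2027: 143 days → $151000 × 0.85% × 143/365 = $502.8507
Aldercove Township, 24 May – 31 December 2027: 222 days → $151000 × 4.35% × 222/365 = $3995.0877
Total = $4497.9384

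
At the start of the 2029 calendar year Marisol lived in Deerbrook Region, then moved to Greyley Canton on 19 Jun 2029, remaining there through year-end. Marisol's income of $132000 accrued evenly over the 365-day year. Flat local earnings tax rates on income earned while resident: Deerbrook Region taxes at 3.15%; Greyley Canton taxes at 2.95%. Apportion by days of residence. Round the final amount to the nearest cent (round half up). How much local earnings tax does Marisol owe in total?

$4016.24

Deerbrook Region, 1 Jan – 18 Jun 2029: 169 days → $132000 × 3.15% × 169/365 = $1925.2110
Greyley Canton, 19 Jun – 31 Dec 2029: 196 days → $132000 × 2.95% × 196/365 = $2091.0247
Total = $4016.2356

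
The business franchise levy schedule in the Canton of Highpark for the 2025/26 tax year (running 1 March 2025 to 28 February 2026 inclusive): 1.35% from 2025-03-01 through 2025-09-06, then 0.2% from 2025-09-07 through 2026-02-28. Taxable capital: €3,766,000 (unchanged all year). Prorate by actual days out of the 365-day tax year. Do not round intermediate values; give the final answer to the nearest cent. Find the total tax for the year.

2025-03-01 to 2025-09-06: 190 days at 1.35% → €3,766,000 × 1.35% × 190/365 = €26,465.1781
2025-09-07 to 2026-02-28: 175 days at 0.2% → €3,766,000 × 0.2% × 175/365 = €3,611.2329
Total = €30,076.4110

€30,076.41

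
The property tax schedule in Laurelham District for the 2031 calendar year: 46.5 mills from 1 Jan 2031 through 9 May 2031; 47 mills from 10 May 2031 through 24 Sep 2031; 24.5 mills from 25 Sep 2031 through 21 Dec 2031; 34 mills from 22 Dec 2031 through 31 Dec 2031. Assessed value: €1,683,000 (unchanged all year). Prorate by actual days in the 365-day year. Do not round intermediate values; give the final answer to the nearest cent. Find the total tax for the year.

1 Jan – 9 May 2031: 129 days at 46.5 mills → €1,683,000 × 4.65% × 129/365 = €27,658.8370
10 May – 24 Sep 2031: 138 days at 47 mills → €1,683,000 × 4.7% × 138/365 = €29,906.6795
25 Sep – 21 Dec 2031: 88 days at 24.5 mills → €1,683,000 × 2.45% × 88/365 = €9,941.2274
22 Dec – 31 Dec 2031: 10 days at 34 mills → €1,683,000 × 3.4% × 10/365 = €1,567.7260
Total = €69,074.4699

€69,074.47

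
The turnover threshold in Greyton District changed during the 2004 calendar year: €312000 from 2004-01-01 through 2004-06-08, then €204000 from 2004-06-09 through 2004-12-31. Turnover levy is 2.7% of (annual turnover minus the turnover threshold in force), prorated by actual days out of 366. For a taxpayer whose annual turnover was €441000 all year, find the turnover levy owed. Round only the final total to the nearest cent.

2004-01-01 to 2004-06-08: 160 days, exemption €312000 → (€441000 − €312000) × 2.7% × 160/366 = €1522.6230
2004-06-09 to 2004-12-31: 206 days, exemption €204000 → (€441000 − €204000) × 2.7% × 206/366 = €3601.6230
Total = €5124.2459

€5124.25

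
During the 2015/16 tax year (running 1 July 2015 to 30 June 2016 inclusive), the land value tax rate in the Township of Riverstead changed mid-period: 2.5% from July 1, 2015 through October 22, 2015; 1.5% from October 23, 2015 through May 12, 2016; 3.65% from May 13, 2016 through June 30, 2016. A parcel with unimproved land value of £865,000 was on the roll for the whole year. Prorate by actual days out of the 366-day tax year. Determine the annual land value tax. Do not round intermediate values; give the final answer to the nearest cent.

July 1 – October 22, 2015: 114 days at 2.5% → £865,000 × 2.5% × 114/366 = £6,735.6557
October 23, 2015 – May 12, 2016: 203 days at 1.5% → £865,000 × 1.5% × 203/366 = £7,196.5164
May 13 – June 30, 2016: 49 days at 3.65% → £865,000 × 3.65% × 49/366 = £4,226.9194
Total = £18,159.0915

£18,159.09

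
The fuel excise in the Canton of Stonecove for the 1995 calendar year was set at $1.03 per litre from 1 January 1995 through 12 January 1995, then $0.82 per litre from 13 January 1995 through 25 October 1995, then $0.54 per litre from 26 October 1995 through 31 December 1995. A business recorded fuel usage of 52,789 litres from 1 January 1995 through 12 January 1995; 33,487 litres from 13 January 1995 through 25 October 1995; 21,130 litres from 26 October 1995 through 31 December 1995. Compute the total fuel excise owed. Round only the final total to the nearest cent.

1 January – 12 January 1995: 52,789 litres at $1.03/litre → $54,372.67
13 January – 25 October 1995: 33,487 litres at $0.82/litre → $27,459.34
26 October – 31 December 1995: 21,130 litres at $0.54/litre → $11,410.20

$93,242.21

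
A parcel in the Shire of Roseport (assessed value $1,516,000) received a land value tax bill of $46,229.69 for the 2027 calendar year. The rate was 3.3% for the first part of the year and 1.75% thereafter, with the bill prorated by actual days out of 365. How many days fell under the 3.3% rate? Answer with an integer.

306 days

Let d = days at the first rate; then 365 − d days at the second rate.
$1,516,000 × [3.3%·d + 1.75%·(365−d)] / 365 = $46,229.69
Solving gives d = 306, so the new rate took effect on 3 November 2027.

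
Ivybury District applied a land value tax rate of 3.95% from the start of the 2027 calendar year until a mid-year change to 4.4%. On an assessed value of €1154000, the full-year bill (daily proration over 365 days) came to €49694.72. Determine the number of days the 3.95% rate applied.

Let d = days at the first rate; then 365 − d days at the second rate.
€1154000 × [3.95%·d + 4.4%·(365−d)] / 365 = €49694.72
Solving gives d = 76, so the new rate took effect on 18 Mar 2027.

76 days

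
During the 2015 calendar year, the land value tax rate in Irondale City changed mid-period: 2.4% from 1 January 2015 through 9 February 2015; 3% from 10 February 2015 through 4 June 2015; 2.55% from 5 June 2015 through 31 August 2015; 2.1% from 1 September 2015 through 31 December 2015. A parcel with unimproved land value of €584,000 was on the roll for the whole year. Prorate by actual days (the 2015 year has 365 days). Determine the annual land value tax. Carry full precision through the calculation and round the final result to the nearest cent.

€14,745.60

1 January – 9 February 2015: 40 days at 2.4% → €584,000 × 2.4% × 40/365 = €1,536.0000
10 February – 4 June 2015: 115 days at 3% → €584,000 × 3% × 115/365 = €5,520.0000
5 June – 31 August 2015: 88 days at 2.55% → €584,000 × 2.55% × 88/365 = €3,590.4000
1 September – 31 December 2015: 122 days at 2.1% → €584,000 × 2.1% × 122/365 = €4,099.2000
Total = €14,745.6000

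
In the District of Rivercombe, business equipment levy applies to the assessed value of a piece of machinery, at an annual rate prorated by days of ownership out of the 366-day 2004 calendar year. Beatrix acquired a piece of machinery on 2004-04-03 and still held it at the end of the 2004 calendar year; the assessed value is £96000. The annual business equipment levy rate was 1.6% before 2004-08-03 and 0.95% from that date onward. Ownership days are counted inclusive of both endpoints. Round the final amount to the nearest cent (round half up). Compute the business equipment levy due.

2004-04-03 to 2004-08-02: 122 days at 1.6% → £96000 × 1.6% × 122/366 = £512.0000
2004-08-03 to 2004-12-31: 151 days at 0.95% → £96000 × 0.95% × 151/366 = £376.2623
Total = £888.2623

£888.26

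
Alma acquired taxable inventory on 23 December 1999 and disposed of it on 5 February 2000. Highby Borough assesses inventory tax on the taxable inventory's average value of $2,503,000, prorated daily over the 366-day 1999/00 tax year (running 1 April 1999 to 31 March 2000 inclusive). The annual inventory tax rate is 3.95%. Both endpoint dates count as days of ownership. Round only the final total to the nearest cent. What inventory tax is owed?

Days held (23 December 1999 – 5 February 2000): 45 out of 366
Tax = $2,503,000 × 3.95% × 45/366 = $12,155.9631

$12,155.96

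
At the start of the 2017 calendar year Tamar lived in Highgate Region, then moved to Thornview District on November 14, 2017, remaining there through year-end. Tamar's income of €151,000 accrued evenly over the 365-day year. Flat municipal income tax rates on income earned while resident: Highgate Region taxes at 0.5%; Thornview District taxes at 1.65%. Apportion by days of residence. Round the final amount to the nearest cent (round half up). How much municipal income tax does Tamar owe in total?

Highgate Region, January 1 – November 13, 2017: 317 days → €151,000 × 0.5% × 317/365 = €655.7123
Thornview District, November 14 – December 31, 2017: 48 days → €151,000 × 1.65% × 48/365 = €327.6493
Total = €983.3616

€983.36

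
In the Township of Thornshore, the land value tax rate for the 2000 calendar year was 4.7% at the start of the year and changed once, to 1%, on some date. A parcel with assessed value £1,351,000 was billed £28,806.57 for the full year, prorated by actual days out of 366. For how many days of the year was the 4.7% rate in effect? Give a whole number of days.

112 days

Let d = days at the first rate; then 366 − d days at the second rate.
£1,351,000 × [4.7%·d + 1%·(366−d)] / 366 = £28,806.57
Solving gives d = 112, so the new rate took effect on 22 Apr 2000.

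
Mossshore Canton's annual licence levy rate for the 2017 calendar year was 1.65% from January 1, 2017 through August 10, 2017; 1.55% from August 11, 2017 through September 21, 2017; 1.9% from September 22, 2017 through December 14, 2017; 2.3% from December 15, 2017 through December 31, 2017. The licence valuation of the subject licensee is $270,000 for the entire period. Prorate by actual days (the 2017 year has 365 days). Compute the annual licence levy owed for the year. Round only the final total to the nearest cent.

$4,661.01

January 1 – August 10, 2017: 222 days at 1.65% → $270,000 × 1.65% × 222/365 = $2,709.6164
August 11 – September 21, 2017: 42 days at 1.55% → $270,000 × 1.55% × 42/365 = $481.5616
September 22 – December 14, 2017: 84 days at 1.9% → $270,000 × 1.9% × 84/365 = $1,180.6027
December 15 – December 31, 2017: 17 days at 2.3% → $270,000 × 2.3% × 17/365 = $289.2329
Total = $4,661.0137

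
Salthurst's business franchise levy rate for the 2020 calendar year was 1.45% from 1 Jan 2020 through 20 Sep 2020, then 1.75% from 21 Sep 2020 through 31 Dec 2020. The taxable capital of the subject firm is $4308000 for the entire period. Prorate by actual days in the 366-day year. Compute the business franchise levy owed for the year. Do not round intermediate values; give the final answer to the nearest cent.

1 Jan – 20 Sep 2020: 264 days at 1.45% → $4308000 × 1.45% × 264/366 = $45057.4426
21 Sep – 31 Dec 2020: 102 days at 1.75% → $4308000 × 1.75% × 102/366 = $21010.3279
Total = $66067.7705

$66067.77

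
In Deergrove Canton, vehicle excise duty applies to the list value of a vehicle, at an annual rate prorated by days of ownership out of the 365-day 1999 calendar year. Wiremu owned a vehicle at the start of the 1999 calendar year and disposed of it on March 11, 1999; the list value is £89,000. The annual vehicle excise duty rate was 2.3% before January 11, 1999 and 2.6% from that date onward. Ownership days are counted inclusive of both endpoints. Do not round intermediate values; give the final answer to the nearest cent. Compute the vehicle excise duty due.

£436.47

January 1 – January 10, 1999: 10 days at 2.3% → £89,000 × 2.3% × 10/365 = £56.0822
January 11 – March 11, 1999: 60 days at 2.6% → £89,000 × 2.6% × 60/365 = £380.3836
Total = £436.4658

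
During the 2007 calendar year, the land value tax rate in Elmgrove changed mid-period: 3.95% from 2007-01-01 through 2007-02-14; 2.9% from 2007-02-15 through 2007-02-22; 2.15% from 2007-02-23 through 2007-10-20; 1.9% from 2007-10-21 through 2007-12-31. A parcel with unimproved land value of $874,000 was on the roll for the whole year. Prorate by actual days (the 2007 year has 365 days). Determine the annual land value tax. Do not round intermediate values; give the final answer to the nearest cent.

2007-01-01 to 2007-02-14: 45 days at 3.95% → $874,000 × 3.95% × 45/365 = $4,256.2603
2007-02-15 to 2007-02-22: 8 days at 2.9% → $874,000 × 2.9% × 8/365 = $555.5288
2007-02-23 to 2007-10-20: 240 days at 2.15% → $874,000 × 2.15% × 240/365 = $12,355.7260
2007-10-21 to 2007-12-31: 72 days at 1.9% → $874,000 × 1.9% × 72/365 = $3,275.7041
Total = $20,443.2192

$20,443.22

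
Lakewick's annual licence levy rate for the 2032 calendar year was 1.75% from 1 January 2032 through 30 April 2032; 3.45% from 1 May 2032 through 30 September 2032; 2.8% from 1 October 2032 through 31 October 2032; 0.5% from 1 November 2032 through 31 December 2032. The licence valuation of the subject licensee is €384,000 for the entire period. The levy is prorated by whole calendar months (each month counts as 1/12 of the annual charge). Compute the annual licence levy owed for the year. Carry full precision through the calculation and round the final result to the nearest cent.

1 January – 30 April 2032: 4 months at 1.75% → €384,000 × 1.75% × 4/12 = €2,240.0000
1 May – 30 September 2032: 5 months at 3.45% → €384,000 × 3.45% × 5/12 = €5,520.0000
1 October – 31 October 2032: 1 month at 2.8% → €384,000 × 2.8% × 1/12 = €896.0000
1 November – 31 December 2032: 2 months at 0.5% → €384,000 × 0.5% × 2/12 = €320.0000
Total = €8,976.0000

€8,976.00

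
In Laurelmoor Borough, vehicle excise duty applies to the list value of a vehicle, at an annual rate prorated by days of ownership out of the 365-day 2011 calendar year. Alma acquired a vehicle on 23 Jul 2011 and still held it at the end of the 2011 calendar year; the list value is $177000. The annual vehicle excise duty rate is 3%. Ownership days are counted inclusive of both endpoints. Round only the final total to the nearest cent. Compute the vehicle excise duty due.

$2356.77

Days held (23 Jul – 31 Dec 2011): 162 out of 365
Tax = $177000 × 3% × 162/365 = $2356.7671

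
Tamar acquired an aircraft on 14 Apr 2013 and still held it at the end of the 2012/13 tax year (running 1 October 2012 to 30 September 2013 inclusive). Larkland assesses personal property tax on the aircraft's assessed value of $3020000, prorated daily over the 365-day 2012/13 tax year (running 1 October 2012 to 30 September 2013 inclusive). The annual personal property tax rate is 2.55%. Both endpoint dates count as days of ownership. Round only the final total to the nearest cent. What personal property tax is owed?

$35867.67

Days held (14 Apr – 30 Sep 2013): 170 out of 365
Tax = $3020000 × 2.55% × 170/365 = $35867.6712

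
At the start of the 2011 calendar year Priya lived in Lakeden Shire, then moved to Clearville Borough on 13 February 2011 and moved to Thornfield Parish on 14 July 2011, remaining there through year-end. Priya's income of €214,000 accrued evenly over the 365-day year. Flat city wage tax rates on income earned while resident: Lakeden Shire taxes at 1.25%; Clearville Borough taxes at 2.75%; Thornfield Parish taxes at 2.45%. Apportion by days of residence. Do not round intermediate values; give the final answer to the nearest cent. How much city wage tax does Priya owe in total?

€5,206.06

Lakeden Shire, 1 January – 12 February 2011: 43 days → €214,000 × 1.25% × 43/365 = €315.1370
Clearville Borough, 13 February – 13 July 2011: 151 days → €214,000 × 2.75% × 151/365 = €2,434.6164
Thornfield Parish, 14 July – 31 December 2011: 171 days → €214,000 × 2.45% × 171/365 = €2,456.3096
Total = €5,206.0630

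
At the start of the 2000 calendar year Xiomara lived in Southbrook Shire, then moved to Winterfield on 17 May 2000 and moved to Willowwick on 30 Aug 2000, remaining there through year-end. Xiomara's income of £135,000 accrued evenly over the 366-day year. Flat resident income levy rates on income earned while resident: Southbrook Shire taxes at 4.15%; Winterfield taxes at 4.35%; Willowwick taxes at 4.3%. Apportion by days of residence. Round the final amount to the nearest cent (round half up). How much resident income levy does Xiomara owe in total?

Southbrook Shire, 1 Jan – 16 May 2000: 137 days → £135,000 × 4.15% × 137/366 = £2,097.1107
Winterfield, 17 May – 29 Aug 2000: 105 days → £135,000 × 4.35% × 105/366 = £1,684.7336
Willowwick, 30 Aug – 31 Dec 2000: 124 days → £135,000 × 4.3% × 124/366 = £1,966.7213
Total = £5,748.5656

£5,748.57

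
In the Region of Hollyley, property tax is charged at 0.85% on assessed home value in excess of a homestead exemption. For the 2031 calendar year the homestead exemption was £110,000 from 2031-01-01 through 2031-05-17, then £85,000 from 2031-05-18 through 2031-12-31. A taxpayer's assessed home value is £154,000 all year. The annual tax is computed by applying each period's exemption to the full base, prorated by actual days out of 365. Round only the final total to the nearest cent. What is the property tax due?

£506.74

2031-01-01 to 2031-05-17: 137 days, exemption £110,000 → (£154,000 − £110,000) × 0.85% × 137/365 = £140.3781
2031-05-18 to 2031-12-31: 228 days, exemption £85,000 → (£154,000 − £85,000) × 0.85% × 228/365 = £366.3616
Total = £506.7397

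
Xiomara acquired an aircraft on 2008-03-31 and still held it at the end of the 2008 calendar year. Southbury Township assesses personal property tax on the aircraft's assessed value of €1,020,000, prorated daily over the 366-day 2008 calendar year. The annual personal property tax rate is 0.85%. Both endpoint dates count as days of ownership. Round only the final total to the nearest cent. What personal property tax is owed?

€6,538.03

Days held (2008-03-31 to 2008-12-31): 276 out of 366
Tax = €1,020,000 × 0.85% × 276/366 = €6,538.0328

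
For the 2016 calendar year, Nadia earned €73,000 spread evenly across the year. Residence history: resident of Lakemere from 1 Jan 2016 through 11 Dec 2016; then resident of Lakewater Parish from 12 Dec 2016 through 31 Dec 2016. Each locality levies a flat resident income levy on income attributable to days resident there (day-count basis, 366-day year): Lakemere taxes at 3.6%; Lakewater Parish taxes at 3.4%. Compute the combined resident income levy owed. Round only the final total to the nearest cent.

€2,620.02

Lakemere, 1 Jan – 11 Dec 2016: 346 days → €73,000 × 3.6% × 346/366 = €2,484.3934
Lakewater Parish, 12 Dec – 31 Dec 2016: 20 days → €73,000 × 3.4% × 20/366 = €135.6284
Total = €2,620.0219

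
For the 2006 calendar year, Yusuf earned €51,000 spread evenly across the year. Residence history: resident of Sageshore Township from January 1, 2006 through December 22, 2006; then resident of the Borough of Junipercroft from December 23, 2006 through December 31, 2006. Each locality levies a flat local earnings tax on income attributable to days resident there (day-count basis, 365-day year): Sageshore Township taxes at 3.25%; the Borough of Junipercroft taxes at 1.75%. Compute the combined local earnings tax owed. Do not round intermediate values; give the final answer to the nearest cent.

€1,638.64

Sageshore Township, January 1 – December 22, 2006: 356 days → €51,000 × 3.25% × 356/365 = €1,616.6301
The Borough of Junipercroft, December 23 – December 31, 2006: 9 days → €51,000 × 1.75% × 9/365 = €22.0068
Total = €1,638.6370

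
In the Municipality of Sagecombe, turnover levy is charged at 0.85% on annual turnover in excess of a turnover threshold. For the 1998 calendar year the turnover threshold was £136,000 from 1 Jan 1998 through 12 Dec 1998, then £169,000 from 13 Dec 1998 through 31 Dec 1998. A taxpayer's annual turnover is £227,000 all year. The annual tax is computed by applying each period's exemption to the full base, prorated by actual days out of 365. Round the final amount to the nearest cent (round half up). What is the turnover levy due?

£758.90

1 Jan – 12 Dec 1998: 346 days, exemption £136,000 → (£227,000 − £136,000) × 0.85% × 346/365 = £733.2356
13 Dec – 31 Dec 1998: 19 days, exemption £169,000 → (£227,000 − £169,000) × 0.85% × 19/365 = £25.6630
Total = £758.8986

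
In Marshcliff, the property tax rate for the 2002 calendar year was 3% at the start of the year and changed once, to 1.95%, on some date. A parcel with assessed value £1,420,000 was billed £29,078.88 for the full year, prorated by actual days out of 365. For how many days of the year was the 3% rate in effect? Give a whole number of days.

Let d = days at the first rate; then 365 − d days at the second rate.
£1,420,000 × [3%·d + 1.95%·(365−d)] / 365 = £29,078.88
Solving gives d = 34, so the new rate took effect on 4 Feb 2002.

34 days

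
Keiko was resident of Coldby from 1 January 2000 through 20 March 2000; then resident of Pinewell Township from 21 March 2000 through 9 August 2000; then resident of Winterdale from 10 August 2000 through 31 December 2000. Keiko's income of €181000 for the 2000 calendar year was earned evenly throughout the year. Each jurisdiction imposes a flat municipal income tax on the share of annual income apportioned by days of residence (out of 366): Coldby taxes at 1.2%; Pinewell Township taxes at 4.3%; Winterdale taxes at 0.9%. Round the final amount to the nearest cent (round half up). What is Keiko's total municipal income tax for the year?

€4135.31

Coldby, 1 January – 20 March 2000: 80 days → €181000 × 1.2% × 80/366 = €474.7541
Pinewell Township, 21 March – 9 August 2000: 142 days → €181000 × 4.3% × 142/366 = €3019.6339
Winterdale, 10 August – 31 December 2000: 144 days → €181000 × 0.9% × 144/366 = €640.9180
Total = €4135.3060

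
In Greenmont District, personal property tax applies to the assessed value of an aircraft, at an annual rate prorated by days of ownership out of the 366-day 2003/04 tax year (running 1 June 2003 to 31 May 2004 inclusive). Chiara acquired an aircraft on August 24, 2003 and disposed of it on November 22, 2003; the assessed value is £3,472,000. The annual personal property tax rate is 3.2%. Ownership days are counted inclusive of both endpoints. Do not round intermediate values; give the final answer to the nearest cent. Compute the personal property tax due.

£27,624.22

Days held (August 24 – November 22, 2003): 91 out of 366
Tax = £3,472,000 × 3.2% × 91/366 = £27,624.2186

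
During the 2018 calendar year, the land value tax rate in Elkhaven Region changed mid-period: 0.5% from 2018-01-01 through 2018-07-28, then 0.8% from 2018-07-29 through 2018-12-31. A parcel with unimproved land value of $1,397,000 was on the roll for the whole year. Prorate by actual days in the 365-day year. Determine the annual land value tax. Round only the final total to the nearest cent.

$8,776.22

2018-01-01 to 2018-07-28: 209 days at 0.5% → $1,397,000 × 0.5% × 209/365 = $3,999.6301
2018-07-29 to 2018-12-31: 156 days at 0.8% → $1,397,000 × 0.8% × 156/365 = $4,776.5918
Total = $8,776.2219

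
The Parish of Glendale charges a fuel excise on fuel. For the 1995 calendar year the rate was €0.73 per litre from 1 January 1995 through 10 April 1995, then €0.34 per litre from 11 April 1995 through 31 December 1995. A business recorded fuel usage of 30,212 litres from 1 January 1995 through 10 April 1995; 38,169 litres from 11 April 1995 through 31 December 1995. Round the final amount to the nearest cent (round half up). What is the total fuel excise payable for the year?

1 January – 10 April 1995: 30,212 litres at €0.73/litre → €22,054.76
11 April – 31 December 1995: 38,169 litres at €0.34/litre → €12,977.46

€35,032.22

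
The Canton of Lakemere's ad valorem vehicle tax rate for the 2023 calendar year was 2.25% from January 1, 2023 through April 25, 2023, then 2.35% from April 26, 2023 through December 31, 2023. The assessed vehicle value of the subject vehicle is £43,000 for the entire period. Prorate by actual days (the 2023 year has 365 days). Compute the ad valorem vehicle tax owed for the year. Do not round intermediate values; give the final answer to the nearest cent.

£996.95

January 1 – April 25, 2023: 115 days at 2.25% → £43,000 × 2.25% × 115/365 = £304.8288
April 26 – December 31, 2023: 250 days at 2.35% → £43,000 × 2.35% × 250/365 = £692.1233
Total = £996.9521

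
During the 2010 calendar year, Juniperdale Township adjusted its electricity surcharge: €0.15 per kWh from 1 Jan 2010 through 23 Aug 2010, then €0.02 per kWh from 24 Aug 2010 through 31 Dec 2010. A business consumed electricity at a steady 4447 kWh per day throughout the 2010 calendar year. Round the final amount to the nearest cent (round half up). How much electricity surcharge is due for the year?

€168,318.95

1 Jan – 23 Aug 2010: 235 days × 4447 kWh/day = 1,045,045 kWh at €0.15/kWh → €156,756.75
24 Aug – 31 Dec 2010: 130 days × 4447 kWh/day = 578,110 kWh at €0.02/kWh → €11,562.20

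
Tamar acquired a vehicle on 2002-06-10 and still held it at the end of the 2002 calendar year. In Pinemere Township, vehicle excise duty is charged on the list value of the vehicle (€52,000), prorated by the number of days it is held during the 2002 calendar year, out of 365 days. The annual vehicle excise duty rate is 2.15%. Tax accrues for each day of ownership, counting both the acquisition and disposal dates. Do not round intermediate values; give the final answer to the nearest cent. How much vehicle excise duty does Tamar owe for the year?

Days held (2002-06-10 to 2002-12-31): 205 out of 365
Tax = €52,000 × 2.15% × 205/365 = €627.9178

€627.92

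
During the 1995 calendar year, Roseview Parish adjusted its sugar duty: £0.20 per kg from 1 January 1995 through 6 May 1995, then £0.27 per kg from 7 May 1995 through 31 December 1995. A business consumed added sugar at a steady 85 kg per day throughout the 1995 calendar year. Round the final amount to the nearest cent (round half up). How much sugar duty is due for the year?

1 January – 6 May 1995: 126 days × 85 kg/day = 10,710 kg at £0.20/kg → £2142.00
7 May – 31 December 1995: 239 days × 85 kg/day = 20,315 kg at £0.27/kg → £5485.05

£7627.05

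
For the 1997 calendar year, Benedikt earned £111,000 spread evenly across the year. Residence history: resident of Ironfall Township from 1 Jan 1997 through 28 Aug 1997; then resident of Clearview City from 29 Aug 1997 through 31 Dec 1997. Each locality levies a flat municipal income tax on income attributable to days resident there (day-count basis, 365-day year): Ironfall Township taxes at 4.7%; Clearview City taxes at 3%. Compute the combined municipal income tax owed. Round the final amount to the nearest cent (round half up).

£4,570.77

Ironfall Township, 1 Jan – 28 Aug 1997: 240 days → £111,000 × 4.7% × 240/365 = £3,430.3562
Clearview City, 29 Aug – 31 Dec 1997: 125 days → £111,000 × 3% × 125/365 = £1,140.4110
Total = £4,570.7671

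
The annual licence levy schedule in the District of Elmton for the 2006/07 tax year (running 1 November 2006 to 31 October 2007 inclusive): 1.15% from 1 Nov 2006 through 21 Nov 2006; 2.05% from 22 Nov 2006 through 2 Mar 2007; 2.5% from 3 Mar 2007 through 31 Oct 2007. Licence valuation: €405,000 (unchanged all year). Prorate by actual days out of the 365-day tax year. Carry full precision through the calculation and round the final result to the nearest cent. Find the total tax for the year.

€9,306.12

1 Nov – 21 Nov 2006: 21 days at 1.15% → €405,000 × 1.15% × 21/365 = €267.9658
22 Nov 2006 – 2 Mar 2007: 101 days at 2.05% → €405,000 × 2.05% × 101/365 = €2,297.4041
3 Mar – 31 Oct 2007: 243 days at 2.5% → €405,000 × 2.5% × 243/365 = €6,740.7534
Total = €9,306.1233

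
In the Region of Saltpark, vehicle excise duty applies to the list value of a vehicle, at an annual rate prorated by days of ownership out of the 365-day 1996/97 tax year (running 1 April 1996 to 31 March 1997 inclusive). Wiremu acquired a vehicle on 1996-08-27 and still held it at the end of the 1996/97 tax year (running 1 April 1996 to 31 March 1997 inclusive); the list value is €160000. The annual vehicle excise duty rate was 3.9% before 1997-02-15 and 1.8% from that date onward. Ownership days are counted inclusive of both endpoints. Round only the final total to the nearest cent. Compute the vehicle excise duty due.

1996-08-27 to 1997-02-14: 172 days at 3.9% → €160000 × 3.9% × 172/365 = €2940.4932
1997-02-15 to 1997-03-31: 45 days at 1.8% → €160000 × 1.8% × 45/365 = €355.0685
Total = €3295.5616

€3295.56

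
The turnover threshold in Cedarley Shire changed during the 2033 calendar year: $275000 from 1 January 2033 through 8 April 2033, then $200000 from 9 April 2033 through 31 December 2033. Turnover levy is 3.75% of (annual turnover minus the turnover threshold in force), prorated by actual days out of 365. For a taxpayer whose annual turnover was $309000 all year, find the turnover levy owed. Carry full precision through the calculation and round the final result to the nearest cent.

1 January – 8 April 2033: 98 days, exemption $275000 → ($309000 − $275000) × 3.75% × 98/365 = $342.3288
9 April – 31 December 2033: 267 days, exemption $200000 → ($309000 − $200000) × 3.75% × 267/365 = $2990.0342
Total = $3332.3630

$3332.36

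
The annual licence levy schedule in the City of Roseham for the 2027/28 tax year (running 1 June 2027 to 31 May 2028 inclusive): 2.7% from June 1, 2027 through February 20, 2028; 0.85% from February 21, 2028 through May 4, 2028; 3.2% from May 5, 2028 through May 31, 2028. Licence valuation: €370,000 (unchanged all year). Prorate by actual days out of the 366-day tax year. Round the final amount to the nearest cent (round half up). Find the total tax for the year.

€8,742.51

June 1, 2027 – February 20, 2028: 265 days at 2.7% → €370,000 × 2.7% × 265/366 = €7,233.1967
February 21 – May 4, 2028: 74 days at 0.85% → €370,000 × 0.85% × 74/366 = €635.8743
May 5 – May 31, 2028: 27 days at 3.2% → €370,000 × 3.2% × 27/366 = €873.4426
Total = €8,742.5137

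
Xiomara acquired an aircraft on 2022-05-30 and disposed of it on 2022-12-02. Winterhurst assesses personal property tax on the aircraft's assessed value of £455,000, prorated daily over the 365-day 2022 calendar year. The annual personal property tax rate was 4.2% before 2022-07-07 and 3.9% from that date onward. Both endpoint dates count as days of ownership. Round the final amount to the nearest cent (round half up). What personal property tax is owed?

2022-05-30 to 2022-07-06: 38 days at 4.2% → £455,000 × 4.2% × 38/365 = £1,989.5342
2022-07-07 to 2022-12-02: 149 days at 3.9% → £455,000 × 3.9% × 149/365 = £7,243.8493
Total = £9,233.3836

£9,233.38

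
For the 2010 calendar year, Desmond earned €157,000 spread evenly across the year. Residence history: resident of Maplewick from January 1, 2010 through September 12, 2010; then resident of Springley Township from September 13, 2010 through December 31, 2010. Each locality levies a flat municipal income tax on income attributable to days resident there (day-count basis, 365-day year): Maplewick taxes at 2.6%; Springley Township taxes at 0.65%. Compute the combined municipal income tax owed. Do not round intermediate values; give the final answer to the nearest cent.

Maplewick, January 1 – September 12, 2010: 255 days → €157,000 × 2.6% × 255/365 = €2,851.8082
Springley Township, September 13 – December 31, 2010: 110 days → €157,000 × 0.65% × 110/365 = €307.5479
Total = €3,159.3562

€3,159.36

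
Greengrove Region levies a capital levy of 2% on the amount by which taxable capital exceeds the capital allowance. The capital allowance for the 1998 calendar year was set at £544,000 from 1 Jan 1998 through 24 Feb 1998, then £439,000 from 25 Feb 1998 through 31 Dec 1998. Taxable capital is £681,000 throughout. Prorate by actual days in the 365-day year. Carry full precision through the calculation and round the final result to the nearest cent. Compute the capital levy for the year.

1 Jan – 24 Feb 1998: 55 days, exemption £544,000 → (£681,000 − £544,000) × 2% × 55/365 = £412.8767
25 Feb – 31 Dec 1998: 310 days, exemption £439,000 → (£681,000 − £439,000) × 2% × 310/365 = £4,110.6849
Total = £4,523.5616

£4,523.56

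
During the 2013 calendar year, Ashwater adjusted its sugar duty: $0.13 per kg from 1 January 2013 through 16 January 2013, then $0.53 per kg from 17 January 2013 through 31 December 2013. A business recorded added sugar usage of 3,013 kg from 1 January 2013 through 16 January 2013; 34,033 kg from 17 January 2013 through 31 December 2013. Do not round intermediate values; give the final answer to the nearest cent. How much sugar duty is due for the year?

1 January – 16 January 2013: 3,013 kg at $0.13/kg → $391.69
17 January – 31 December 2013: 34,033 kg at $0.53/kg → $18,037.49

$18,429.18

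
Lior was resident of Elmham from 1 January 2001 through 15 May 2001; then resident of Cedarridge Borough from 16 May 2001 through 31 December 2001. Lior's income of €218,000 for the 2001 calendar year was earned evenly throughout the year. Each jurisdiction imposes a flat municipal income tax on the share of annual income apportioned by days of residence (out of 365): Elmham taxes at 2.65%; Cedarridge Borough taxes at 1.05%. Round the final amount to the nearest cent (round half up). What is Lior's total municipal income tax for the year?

€3,579.08

Elmham, 1 January – 15 May 2001: 135 days → €218,000 × 2.65% × 135/365 = €2,136.6986
Cedarridge Borough, 16 May – 31 December 2001: 230 days → €218,000 × 1.05% × 230/365 = €1,442.3836
Total = €3,579.0822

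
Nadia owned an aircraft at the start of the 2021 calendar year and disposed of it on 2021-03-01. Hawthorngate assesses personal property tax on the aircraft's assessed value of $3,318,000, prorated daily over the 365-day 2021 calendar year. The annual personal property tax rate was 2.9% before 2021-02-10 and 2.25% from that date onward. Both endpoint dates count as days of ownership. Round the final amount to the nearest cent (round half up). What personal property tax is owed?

2021-01-01 to 2021-02-09: 40 days at 2.9% → $3,318,000 × 2.9% × 40/365 = $10,544.8767
2021-02-10 to 2021-03-01: 20 days at 2.25% → $3,318,000 × 2.25% × 20/365 = $4,090.6849
Total = $14,635.5616

$14,635.56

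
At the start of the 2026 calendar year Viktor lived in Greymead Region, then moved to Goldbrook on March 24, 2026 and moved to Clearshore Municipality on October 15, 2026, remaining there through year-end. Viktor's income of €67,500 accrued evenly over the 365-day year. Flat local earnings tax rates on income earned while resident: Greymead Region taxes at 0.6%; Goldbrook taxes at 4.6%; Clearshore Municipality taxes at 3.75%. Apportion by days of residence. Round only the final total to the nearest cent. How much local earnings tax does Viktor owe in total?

€2,375.82

Greymead Region, January 1 – March 23, 2026: 82 days → €67,500 × 0.6% × 82/365 = €90.9863
Goldbrook, March 24 – October 14, 2026: 205 days → €67,500 × 4.6% × 205/365 = €1,743.9041
Clearshore Municipality, October 15 – December 31, 2026: 78 days → €67,500 × 3.75% × 78/365 = €540.9247
Total = €2,375.8151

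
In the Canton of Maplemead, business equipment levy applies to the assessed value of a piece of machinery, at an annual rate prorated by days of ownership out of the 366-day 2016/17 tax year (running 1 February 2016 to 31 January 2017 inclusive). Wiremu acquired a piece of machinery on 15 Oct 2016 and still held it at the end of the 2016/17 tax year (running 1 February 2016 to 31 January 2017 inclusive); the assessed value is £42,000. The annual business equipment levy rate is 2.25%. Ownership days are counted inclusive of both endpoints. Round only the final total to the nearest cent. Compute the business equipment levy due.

Days held (15 Oct 2016 – 31 Jan 2017): 109 out of 366
Tax = £42,000 × 2.25% × 109/366 = £281.4344

£281.43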